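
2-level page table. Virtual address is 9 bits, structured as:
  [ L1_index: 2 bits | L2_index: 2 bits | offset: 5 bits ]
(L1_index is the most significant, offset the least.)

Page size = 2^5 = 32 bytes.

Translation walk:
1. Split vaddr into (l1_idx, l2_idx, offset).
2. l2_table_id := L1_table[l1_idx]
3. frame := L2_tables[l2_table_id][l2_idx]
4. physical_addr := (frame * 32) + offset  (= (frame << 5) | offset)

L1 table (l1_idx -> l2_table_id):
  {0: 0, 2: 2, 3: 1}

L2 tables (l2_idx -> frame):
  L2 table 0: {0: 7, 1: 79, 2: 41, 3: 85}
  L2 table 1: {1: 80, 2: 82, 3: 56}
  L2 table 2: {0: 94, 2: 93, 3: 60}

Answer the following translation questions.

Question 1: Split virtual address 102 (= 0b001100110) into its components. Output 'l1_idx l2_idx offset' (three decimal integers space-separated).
vaddr = 102 = 0b001100110
  top 2 bits -> l1_idx = 0
  next 2 bits -> l2_idx = 3
  bottom 5 bits -> offset = 6

Answer: 0 3 6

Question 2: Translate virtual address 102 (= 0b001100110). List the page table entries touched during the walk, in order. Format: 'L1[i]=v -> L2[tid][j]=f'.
Answer: L1[0]=0 -> L2[0][3]=85

Derivation:
vaddr = 102 = 0b001100110
Split: l1_idx=0, l2_idx=3, offset=6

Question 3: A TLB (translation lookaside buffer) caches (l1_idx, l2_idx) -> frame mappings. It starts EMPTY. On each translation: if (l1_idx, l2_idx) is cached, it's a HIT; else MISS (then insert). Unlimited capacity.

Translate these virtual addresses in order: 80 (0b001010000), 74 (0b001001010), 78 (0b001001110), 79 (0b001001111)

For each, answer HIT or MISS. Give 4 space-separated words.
vaddr=80: (0,2) not in TLB -> MISS, insert
vaddr=74: (0,2) in TLB -> HIT
vaddr=78: (0,2) in TLB -> HIT
vaddr=79: (0,2) in TLB -> HIT

Answer: MISS HIT HIT HIT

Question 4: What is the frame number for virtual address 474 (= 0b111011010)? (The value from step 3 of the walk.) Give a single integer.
vaddr = 474: l1_idx=3, l2_idx=2
L1[3] = 1; L2[1][2] = 82

Answer: 82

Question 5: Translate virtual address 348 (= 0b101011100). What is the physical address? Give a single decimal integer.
Answer: 3004

Derivation:
vaddr = 348 = 0b101011100
Split: l1_idx=2, l2_idx=2, offset=28
L1[2] = 2
L2[2][2] = 93
paddr = 93 * 32 + 28 = 3004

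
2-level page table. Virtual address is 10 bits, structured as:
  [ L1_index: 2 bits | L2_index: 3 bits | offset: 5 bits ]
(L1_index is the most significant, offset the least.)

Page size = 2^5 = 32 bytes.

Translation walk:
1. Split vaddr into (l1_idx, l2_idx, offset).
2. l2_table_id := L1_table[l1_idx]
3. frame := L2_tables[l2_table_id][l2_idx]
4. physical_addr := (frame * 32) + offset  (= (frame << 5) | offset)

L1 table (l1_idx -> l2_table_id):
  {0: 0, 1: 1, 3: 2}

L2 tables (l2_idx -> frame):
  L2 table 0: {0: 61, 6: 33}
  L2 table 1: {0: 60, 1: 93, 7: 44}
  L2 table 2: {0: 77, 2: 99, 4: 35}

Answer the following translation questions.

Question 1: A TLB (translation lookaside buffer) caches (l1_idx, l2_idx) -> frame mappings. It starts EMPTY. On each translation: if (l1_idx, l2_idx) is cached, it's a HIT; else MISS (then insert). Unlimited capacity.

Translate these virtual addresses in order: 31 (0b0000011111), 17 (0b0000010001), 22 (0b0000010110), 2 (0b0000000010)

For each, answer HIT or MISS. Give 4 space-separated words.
vaddr=31: (0,0) not in TLB -> MISS, insert
vaddr=17: (0,0) in TLB -> HIT
vaddr=22: (0,0) in TLB -> HIT
vaddr=2: (0,0) in TLB -> HIT

Answer: MISS HIT HIT HIT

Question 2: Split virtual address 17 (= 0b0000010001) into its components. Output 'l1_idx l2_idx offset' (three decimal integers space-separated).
vaddr = 17 = 0b0000010001
  top 2 bits -> l1_idx = 0
  next 3 bits -> l2_idx = 0
  bottom 5 bits -> offset = 17

Answer: 0 0 17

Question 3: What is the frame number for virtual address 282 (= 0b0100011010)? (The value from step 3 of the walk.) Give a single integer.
vaddr = 282: l1_idx=1, l2_idx=0
L1[1] = 1; L2[1][0] = 60

Answer: 60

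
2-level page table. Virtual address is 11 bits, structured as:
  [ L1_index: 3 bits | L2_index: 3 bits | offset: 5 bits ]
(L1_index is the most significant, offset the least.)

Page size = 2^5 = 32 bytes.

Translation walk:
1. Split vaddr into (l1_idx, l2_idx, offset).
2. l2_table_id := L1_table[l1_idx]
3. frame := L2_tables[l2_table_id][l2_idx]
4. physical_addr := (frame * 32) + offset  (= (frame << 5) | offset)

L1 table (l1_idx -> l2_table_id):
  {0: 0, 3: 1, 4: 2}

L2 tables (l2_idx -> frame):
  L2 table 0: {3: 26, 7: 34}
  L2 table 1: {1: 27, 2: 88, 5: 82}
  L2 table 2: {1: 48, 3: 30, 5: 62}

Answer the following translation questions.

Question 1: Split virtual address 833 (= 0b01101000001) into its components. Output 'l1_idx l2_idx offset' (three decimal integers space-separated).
Answer: 3 2 1

Derivation:
vaddr = 833 = 0b01101000001
  top 3 bits -> l1_idx = 3
  next 3 bits -> l2_idx = 2
  bottom 5 bits -> offset = 1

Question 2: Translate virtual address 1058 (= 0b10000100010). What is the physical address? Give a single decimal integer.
Answer: 1538

Derivation:
vaddr = 1058 = 0b10000100010
Split: l1_idx=4, l2_idx=1, offset=2
L1[4] = 2
L2[2][1] = 48
paddr = 48 * 32 + 2 = 1538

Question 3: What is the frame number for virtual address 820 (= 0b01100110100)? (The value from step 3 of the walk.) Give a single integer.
Answer: 27

Derivation:
vaddr = 820: l1_idx=3, l2_idx=1
L1[3] = 1; L2[1][1] = 27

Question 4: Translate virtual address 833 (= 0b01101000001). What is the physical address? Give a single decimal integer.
Answer: 2817

Derivation:
vaddr = 833 = 0b01101000001
Split: l1_idx=3, l2_idx=2, offset=1
L1[3] = 1
L2[1][2] = 88
paddr = 88 * 32 + 1 = 2817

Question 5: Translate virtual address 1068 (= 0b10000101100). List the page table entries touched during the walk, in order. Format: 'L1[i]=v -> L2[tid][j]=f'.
Answer: L1[4]=2 -> L2[2][1]=48

Derivation:
vaddr = 1068 = 0b10000101100
Split: l1_idx=4, l2_idx=1, offset=12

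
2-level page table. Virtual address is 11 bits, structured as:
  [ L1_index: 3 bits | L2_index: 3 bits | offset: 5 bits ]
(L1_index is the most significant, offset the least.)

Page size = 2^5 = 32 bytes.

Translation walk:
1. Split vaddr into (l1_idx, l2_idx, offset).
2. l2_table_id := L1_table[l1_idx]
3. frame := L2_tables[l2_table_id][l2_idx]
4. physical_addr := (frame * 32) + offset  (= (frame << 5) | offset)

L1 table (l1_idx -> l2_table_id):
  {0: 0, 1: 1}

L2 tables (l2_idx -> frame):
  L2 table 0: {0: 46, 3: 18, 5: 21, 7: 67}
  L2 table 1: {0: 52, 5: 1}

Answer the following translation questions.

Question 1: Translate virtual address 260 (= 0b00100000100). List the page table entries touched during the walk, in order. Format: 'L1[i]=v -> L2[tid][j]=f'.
vaddr = 260 = 0b00100000100
Split: l1_idx=1, l2_idx=0, offset=4

Answer: L1[1]=1 -> L2[1][0]=52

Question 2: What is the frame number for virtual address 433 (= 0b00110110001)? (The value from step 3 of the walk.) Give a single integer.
Answer: 1

Derivation:
vaddr = 433: l1_idx=1, l2_idx=5
L1[1] = 1; L2[1][5] = 1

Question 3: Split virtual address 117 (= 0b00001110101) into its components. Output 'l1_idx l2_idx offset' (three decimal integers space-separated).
Answer: 0 3 21

Derivation:
vaddr = 117 = 0b00001110101
  top 3 bits -> l1_idx = 0
  next 3 bits -> l2_idx = 3
  bottom 5 bits -> offset = 21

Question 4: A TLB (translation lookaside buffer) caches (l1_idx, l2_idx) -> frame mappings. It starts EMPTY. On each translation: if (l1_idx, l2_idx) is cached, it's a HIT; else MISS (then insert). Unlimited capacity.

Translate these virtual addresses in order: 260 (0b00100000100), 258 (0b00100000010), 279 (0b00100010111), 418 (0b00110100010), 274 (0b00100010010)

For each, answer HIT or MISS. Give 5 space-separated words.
Answer: MISS HIT HIT MISS HIT

Derivation:
vaddr=260: (1,0) not in TLB -> MISS, insert
vaddr=258: (1,0) in TLB -> HIT
vaddr=279: (1,0) in TLB -> HIT
vaddr=418: (1,5) not in TLB -> MISS, insert
vaddr=274: (1,0) in TLB -> HIT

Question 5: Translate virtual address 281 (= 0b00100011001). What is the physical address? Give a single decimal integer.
Answer: 1689

Derivation:
vaddr = 281 = 0b00100011001
Split: l1_idx=1, l2_idx=0, offset=25
L1[1] = 1
L2[1][0] = 52
paddr = 52 * 32 + 25 = 1689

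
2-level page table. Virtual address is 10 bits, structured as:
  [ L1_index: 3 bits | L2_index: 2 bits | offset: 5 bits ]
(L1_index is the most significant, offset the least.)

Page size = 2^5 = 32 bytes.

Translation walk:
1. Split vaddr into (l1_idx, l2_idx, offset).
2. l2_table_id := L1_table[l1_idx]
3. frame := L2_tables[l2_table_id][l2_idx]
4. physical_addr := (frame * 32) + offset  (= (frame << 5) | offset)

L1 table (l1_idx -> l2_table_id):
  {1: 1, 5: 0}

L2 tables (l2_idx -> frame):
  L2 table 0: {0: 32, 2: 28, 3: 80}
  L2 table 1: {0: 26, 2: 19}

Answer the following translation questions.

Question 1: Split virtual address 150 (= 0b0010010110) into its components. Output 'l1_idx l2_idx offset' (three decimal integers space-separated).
Answer: 1 0 22

Derivation:
vaddr = 150 = 0b0010010110
  top 3 bits -> l1_idx = 1
  next 2 bits -> l2_idx = 0
  bottom 5 bits -> offset = 22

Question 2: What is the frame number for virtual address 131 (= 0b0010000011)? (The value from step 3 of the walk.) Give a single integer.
vaddr = 131: l1_idx=1, l2_idx=0
L1[1] = 1; L2[1][0] = 26

Answer: 26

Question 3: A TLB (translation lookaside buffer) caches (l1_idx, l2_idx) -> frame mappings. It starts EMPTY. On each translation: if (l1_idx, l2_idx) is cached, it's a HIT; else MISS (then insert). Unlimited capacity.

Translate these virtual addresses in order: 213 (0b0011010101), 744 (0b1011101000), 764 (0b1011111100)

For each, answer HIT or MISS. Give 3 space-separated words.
Answer: MISS MISS HIT

Derivation:
vaddr=213: (1,2) not in TLB -> MISS, insert
vaddr=744: (5,3) not in TLB -> MISS, insert
vaddr=764: (5,3) in TLB -> HIT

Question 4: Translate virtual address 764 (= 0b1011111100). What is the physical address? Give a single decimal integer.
Answer: 2588

Derivation:
vaddr = 764 = 0b1011111100
Split: l1_idx=5, l2_idx=3, offset=28
L1[5] = 0
L2[0][3] = 80
paddr = 80 * 32 + 28 = 2588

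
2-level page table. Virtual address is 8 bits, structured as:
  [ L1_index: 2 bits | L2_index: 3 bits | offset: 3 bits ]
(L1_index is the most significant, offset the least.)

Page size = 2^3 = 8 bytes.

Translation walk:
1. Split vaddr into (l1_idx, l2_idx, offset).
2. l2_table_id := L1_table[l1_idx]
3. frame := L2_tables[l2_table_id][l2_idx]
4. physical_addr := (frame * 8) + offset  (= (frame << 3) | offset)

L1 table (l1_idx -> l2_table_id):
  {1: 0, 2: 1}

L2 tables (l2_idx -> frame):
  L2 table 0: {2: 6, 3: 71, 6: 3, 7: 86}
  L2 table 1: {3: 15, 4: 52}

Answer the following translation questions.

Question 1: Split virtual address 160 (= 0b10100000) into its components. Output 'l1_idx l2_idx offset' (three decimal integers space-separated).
Answer: 2 4 0

Derivation:
vaddr = 160 = 0b10100000
  top 2 bits -> l1_idx = 2
  next 3 bits -> l2_idx = 4
  bottom 3 bits -> offset = 0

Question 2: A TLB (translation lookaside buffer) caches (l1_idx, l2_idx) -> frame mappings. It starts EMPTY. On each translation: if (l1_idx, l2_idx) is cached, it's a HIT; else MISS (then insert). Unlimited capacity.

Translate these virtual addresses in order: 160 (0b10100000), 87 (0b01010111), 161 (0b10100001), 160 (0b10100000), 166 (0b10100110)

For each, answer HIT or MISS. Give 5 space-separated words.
Answer: MISS MISS HIT HIT HIT

Derivation:
vaddr=160: (2,4) not in TLB -> MISS, insert
vaddr=87: (1,2) not in TLB -> MISS, insert
vaddr=161: (2,4) in TLB -> HIT
vaddr=160: (2,4) in TLB -> HIT
vaddr=166: (2,4) in TLB -> HIT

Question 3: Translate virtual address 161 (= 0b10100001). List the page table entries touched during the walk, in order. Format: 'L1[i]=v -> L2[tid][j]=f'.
Answer: L1[2]=1 -> L2[1][4]=52

Derivation:
vaddr = 161 = 0b10100001
Split: l1_idx=2, l2_idx=4, offset=1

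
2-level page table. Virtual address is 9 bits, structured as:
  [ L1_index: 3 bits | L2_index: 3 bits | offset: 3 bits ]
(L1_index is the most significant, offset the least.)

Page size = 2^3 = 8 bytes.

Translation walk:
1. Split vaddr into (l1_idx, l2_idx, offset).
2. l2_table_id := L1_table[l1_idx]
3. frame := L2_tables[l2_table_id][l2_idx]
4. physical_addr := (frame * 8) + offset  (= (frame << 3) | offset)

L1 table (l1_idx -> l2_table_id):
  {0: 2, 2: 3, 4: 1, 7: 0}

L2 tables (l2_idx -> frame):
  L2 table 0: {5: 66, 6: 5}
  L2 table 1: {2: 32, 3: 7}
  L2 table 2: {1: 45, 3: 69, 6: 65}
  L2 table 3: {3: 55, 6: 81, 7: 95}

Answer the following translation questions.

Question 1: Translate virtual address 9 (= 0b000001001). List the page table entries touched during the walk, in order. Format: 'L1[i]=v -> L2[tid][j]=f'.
vaddr = 9 = 0b000001001
Split: l1_idx=0, l2_idx=1, offset=1

Answer: L1[0]=2 -> L2[2][1]=45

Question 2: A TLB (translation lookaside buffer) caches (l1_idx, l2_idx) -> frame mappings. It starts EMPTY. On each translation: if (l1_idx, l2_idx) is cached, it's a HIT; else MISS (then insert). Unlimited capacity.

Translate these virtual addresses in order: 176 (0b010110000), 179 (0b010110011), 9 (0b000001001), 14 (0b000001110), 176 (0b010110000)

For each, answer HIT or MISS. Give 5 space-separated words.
Answer: MISS HIT MISS HIT HIT

Derivation:
vaddr=176: (2,6) not in TLB -> MISS, insert
vaddr=179: (2,6) in TLB -> HIT
vaddr=9: (0,1) not in TLB -> MISS, insert
vaddr=14: (0,1) in TLB -> HIT
vaddr=176: (2,6) in TLB -> HIT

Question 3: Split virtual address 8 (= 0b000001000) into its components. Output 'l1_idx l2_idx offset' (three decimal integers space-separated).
Answer: 0 1 0

Derivation:
vaddr = 8 = 0b000001000
  top 3 bits -> l1_idx = 0
  next 3 bits -> l2_idx = 1
  bottom 3 bits -> offset = 0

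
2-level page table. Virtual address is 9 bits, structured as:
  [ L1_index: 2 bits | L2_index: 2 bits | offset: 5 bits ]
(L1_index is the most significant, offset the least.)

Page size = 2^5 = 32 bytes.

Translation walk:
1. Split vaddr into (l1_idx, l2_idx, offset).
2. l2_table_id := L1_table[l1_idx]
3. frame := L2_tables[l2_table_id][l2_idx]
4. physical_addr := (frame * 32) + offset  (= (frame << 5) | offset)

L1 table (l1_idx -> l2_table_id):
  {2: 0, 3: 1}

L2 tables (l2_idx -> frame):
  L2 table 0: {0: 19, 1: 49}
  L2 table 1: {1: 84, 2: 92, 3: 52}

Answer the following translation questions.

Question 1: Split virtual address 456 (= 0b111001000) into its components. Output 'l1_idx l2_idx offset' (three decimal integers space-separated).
vaddr = 456 = 0b111001000
  top 2 bits -> l1_idx = 3
  next 2 bits -> l2_idx = 2
  bottom 5 bits -> offset = 8

Answer: 3 2 8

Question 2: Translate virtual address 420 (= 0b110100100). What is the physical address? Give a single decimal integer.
Answer: 2692

Derivation:
vaddr = 420 = 0b110100100
Split: l1_idx=3, l2_idx=1, offset=4
L1[3] = 1
L2[1][1] = 84
paddr = 84 * 32 + 4 = 2692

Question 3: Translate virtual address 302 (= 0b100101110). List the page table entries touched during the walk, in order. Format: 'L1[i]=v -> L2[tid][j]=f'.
vaddr = 302 = 0b100101110
Split: l1_idx=2, l2_idx=1, offset=14

Answer: L1[2]=0 -> L2[0][1]=49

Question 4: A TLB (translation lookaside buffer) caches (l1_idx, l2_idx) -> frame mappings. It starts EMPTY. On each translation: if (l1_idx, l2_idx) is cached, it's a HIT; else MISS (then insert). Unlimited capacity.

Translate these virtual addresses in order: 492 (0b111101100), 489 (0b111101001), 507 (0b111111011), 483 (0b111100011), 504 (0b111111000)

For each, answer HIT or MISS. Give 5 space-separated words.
vaddr=492: (3,3) not in TLB -> MISS, insert
vaddr=489: (3,3) in TLB -> HIT
vaddr=507: (3,3) in TLB -> HIT
vaddr=483: (3,3) in TLB -> HIT
vaddr=504: (3,3) in TLB -> HIT

Answer: MISS HIT HIT HIT HIT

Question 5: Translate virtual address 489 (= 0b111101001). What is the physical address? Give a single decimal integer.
vaddr = 489 = 0b111101001
Split: l1_idx=3, l2_idx=3, offset=9
L1[3] = 1
L2[1][3] = 52
paddr = 52 * 32 + 9 = 1673

Answer: 1673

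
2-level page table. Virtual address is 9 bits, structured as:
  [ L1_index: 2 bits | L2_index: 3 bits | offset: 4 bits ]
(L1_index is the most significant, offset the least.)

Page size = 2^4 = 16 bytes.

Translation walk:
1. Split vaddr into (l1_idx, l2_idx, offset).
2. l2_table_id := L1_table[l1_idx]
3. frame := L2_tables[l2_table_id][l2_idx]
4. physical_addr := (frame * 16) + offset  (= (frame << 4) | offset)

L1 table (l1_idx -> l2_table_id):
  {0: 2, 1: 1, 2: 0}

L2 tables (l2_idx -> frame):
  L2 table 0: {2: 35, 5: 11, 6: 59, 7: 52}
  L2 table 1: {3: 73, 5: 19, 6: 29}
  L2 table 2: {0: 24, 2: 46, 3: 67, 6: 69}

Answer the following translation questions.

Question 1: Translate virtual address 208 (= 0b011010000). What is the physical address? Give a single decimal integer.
vaddr = 208 = 0b011010000
Split: l1_idx=1, l2_idx=5, offset=0
L1[1] = 1
L2[1][5] = 19
paddr = 19 * 16 + 0 = 304

Answer: 304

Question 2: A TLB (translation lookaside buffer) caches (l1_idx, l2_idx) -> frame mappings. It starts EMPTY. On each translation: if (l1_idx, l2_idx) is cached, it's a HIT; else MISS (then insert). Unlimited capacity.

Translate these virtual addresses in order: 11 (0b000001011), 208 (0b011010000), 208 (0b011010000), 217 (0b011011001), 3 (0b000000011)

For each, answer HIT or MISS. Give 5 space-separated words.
Answer: MISS MISS HIT HIT HIT

Derivation:
vaddr=11: (0,0) not in TLB -> MISS, insert
vaddr=208: (1,5) not in TLB -> MISS, insert
vaddr=208: (1,5) in TLB -> HIT
vaddr=217: (1,5) in TLB -> HIT
vaddr=3: (0,0) in TLB -> HIT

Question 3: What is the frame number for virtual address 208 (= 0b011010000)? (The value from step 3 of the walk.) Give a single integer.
vaddr = 208: l1_idx=1, l2_idx=5
L1[1] = 1; L2[1][5] = 19

Answer: 19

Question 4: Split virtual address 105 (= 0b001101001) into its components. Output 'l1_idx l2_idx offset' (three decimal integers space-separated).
Answer: 0 6 9

Derivation:
vaddr = 105 = 0b001101001
  top 2 bits -> l1_idx = 0
  next 3 bits -> l2_idx = 6
  bottom 4 bits -> offset = 9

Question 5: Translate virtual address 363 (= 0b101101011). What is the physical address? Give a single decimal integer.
vaddr = 363 = 0b101101011
Split: l1_idx=2, l2_idx=6, offset=11
L1[2] = 0
L2[0][6] = 59
paddr = 59 * 16 + 11 = 955

Answer: 955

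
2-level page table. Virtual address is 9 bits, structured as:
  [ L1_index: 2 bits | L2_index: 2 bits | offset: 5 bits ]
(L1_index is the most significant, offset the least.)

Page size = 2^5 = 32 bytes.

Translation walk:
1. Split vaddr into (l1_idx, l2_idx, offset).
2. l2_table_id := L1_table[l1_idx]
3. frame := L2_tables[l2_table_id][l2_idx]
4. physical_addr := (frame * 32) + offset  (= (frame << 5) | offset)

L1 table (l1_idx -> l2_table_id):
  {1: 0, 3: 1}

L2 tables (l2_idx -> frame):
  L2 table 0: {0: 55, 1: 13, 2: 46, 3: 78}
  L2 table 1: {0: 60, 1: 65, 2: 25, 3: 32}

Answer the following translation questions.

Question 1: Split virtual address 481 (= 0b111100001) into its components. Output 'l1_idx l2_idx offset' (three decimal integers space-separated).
vaddr = 481 = 0b111100001
  top 2 bits -> l1_idx = 3
  next 2 bits -> l2_idx = 3
  bottom 5 bits -> offset = 1

Answer: 3 3 1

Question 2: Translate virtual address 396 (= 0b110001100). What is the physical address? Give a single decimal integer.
vaddr = 396 = 0b110001100
Split: l1_idx=3, l2_idx=0, offset=12
L1[3] = 1
L2[1][0] = 60
paddr = 60 * 32 + 12 = 1932

Answer: 1932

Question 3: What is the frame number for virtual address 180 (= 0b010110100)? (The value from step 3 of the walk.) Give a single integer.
Answer: 13

Derivation:
vaddr = 180: l1_idx=1, l2_idx=1
L1[1] = 0; L2[0][1] = 13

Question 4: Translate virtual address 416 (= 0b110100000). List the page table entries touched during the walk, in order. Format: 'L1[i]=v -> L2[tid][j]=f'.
vaddr = 416 = 0b110100000
Split: l1_idx=3, l2_idx=1, offset=0

Answer: L1[3]=1 -> L2[1][1]=65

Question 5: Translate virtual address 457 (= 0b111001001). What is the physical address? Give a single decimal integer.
vaddr = 457 = 0b111001001
Split: l1_idx=3, l2_idx=2, offset=9
L1[3] = 1
L2[1][2] = 25
paddr = 25 * 32 + 9 = 809

Answer: 809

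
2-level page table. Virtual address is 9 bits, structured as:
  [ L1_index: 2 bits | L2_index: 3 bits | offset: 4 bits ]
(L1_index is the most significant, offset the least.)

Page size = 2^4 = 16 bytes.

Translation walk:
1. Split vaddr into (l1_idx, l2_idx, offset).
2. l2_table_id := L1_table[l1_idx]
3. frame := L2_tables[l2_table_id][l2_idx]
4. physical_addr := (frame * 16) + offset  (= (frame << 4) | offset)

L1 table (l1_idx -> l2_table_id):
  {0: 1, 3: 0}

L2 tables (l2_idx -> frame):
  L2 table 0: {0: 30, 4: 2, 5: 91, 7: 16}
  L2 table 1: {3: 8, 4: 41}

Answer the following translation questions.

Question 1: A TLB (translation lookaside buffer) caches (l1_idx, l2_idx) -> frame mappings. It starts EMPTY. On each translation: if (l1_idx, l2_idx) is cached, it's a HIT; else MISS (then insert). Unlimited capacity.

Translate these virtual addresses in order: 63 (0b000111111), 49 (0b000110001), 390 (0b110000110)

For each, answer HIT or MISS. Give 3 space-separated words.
vaddr=63: (0,3) not in TLB -> MISS, insert
vaddr=49: (0,3) in TLB -> HIT
vaddr=390: (3,0) not in TLB -> MISS, insert

Answer: MISS HIT MISS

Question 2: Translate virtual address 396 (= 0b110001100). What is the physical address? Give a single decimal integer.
Answer: 492

Derivation:
vaddr = 396 = 0b110001100
Split: l1_idx=3, l2_idx=0, offset=12
L1[3] = 0
L2[0][0] = 30
paddr = 30 * 16 + 12 = 492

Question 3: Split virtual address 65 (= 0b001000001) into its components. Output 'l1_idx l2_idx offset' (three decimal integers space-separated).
vaddr = 65 = 0b001000001
  top 2 bits -> l1_idx = 0
  next 3 bits -> l2_idx = 4
  bottom 4 bits -> offset = 1

Answer: 0 4 1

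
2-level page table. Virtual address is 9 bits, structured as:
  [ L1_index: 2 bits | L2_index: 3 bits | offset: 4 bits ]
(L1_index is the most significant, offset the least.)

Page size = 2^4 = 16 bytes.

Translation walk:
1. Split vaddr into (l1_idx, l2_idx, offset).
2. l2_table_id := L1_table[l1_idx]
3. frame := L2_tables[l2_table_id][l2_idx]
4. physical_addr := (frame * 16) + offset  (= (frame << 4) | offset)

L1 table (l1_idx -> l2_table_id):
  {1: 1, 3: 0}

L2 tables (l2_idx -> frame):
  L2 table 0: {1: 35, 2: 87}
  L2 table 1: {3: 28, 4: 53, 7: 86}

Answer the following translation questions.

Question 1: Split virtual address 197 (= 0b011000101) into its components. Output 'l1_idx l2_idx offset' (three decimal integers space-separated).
Answer: 1 4 5

Derivation:
vaddr = 197 = 0b011000101
  top 2 bits -> l1_idx = 1
  next 3 bits -> l2_idx = 4
  bottom 4 bits -> offset = 5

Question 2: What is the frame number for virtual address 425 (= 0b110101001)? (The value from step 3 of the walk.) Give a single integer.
vaddr = 425: l1_idx=3, l2_idx=2
L1[3] = 0; L2[0][2] = 87

Answer: 87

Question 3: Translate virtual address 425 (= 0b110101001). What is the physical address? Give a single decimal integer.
Answer: 1401

Derivation:
vaddr = 425 = 0b110101001
Split: l1_idx=3, l2_idx=2, offset=9
L1[3] = 0
L2[0][2] = 87
paddr = 87 * 16 + 9 = 1401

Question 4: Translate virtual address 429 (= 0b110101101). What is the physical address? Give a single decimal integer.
vaddr = 429 = 0b110101101
Split: l1_idx=3, l2_idx=2, offset=13
L1[3] = 0
L2[0][2] = 87
paddr = 87 * 16 + 13 = 1405

Answer: 1405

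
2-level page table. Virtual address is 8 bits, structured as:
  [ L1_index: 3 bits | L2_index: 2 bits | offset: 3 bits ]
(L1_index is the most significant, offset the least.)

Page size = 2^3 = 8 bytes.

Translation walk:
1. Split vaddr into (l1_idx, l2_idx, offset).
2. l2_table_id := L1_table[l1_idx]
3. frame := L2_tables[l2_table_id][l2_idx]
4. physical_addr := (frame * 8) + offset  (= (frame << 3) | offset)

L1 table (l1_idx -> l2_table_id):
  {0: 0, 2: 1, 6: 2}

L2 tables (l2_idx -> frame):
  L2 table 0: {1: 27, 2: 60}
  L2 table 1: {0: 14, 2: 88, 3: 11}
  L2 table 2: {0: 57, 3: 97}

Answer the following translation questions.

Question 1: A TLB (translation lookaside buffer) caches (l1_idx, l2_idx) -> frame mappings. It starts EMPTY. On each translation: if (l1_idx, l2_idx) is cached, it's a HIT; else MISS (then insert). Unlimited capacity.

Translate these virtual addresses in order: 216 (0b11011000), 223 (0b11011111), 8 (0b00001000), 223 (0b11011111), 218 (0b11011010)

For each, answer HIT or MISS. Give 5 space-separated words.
Answer: MISS HIT MISS HIT HIT

Derivation:
vaddr=216: (6,3) not in TLB -> MISS, insert
vaddr=223: (6,3) in TLB -> HIT
vaddr=8: (0,1) not in TLB -> MISS, insert
vaddr=223: (6,3) in TLB -> HIT
vaddr=218: (6,3) in TLB -> HIT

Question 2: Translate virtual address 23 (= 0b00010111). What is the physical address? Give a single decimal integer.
Answer: 487

Derivation:
vaddr = 23 = 0b00010111
Split: l1_idx=0, l2_idx=2, offset=7
L1[0] = 0
L2[0][2] = 60
paddr = 60 * 8 + 7 = 487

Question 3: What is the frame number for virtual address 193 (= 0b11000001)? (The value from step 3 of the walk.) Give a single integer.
vaddr = 193: l1_idx=6, l2_idx=0
L1[6] = 2; L2[2][0] = 57

Answer: 57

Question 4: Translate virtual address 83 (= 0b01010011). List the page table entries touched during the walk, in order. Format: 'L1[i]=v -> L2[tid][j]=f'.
Answer: L1[2]=1 -> L2[1][2]=88

Derivation:
vaddr = 83 = 0b01010011
Split: l1_idx=2, l2_idx=2, offset=3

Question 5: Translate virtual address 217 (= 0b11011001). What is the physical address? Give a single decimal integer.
Answer: 777

Derivation:
vaddr = 217 = 0b11011001
Split: l1_idx=6, l2_idx=3, offset=1
L1[6] = 2
L2[2][3] = 97
paddr = 97 * 8 + 1 = 777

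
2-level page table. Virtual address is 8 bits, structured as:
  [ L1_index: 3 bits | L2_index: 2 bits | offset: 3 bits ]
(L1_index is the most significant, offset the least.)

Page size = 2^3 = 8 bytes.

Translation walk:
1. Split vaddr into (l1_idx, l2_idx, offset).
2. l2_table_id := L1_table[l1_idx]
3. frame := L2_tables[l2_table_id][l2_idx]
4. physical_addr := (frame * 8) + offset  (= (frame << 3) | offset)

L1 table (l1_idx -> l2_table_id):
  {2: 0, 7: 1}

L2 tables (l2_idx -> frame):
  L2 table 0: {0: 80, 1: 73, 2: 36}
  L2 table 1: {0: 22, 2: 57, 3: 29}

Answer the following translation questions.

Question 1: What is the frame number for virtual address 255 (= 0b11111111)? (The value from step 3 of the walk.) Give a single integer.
Answer: 29

Derivation:
vaddr = 255: l1_idx=7, l2_idx=3
L1[7] = 1; L2[1][3] = 29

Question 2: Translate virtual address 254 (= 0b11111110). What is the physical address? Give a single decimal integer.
vaddr = 254 = 0b11111110
Split: l1_idx=7, l2_idx=3, offset=6
L1[7] = 1
L2[1][3] = 29
paddr = 29 * 8 + 6 = 238

Answer: 238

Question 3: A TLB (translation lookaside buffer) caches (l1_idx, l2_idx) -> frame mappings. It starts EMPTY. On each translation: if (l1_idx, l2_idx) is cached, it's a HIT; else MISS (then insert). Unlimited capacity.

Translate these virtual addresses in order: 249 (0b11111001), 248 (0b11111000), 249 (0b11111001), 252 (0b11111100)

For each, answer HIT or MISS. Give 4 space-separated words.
Answer: MISS HIT HIT HIT

Derivation:
vaddr=249: (7,3) not in TLB -> MISS, insert
vaddr=248: (7,3) in TLB -> HIT
vaddr=249: (7,3) in TLB -> HIT
vaddr=252: (7,3) in TLB -> HIT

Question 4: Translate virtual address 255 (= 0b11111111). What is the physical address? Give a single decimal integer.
vaddr = 255 = 0b11111111
Split: l1_idx=7, l2_idx=3, offset=7
L1[7] = 1
L2[1][3] = 29
paddr = 29 * 8 + 7 = 239

Answer: 239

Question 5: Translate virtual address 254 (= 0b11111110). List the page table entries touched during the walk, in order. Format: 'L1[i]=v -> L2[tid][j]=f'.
vaddr = 254 = 0b11111110
Split: l1_idx=7, l2_idx=3, offset=6

Answer: L1[7]=1 -> L2[1][3]=29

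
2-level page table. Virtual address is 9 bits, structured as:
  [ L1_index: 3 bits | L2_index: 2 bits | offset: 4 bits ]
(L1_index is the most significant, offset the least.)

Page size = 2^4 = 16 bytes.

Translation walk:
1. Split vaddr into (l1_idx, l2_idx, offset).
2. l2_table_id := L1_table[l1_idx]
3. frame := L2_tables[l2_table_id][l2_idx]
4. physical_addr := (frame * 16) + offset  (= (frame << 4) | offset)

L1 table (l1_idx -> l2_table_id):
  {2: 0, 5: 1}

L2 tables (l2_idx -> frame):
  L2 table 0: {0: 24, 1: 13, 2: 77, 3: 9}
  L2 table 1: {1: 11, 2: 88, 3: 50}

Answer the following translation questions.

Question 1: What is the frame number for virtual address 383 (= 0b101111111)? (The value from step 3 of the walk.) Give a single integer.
vaddr = 383: l1_idx=5, l2_idx=3
L1[5] = 1; L2[1][3] = 50

Answer: 50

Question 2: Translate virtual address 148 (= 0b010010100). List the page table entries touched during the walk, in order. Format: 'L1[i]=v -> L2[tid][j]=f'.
Answer: L1[2]=0 -> L2[0][1]=13

Derivation:
vaddr = 148 = 0b010010100
Split: l1_idx=2, l2_idx=1, offset=4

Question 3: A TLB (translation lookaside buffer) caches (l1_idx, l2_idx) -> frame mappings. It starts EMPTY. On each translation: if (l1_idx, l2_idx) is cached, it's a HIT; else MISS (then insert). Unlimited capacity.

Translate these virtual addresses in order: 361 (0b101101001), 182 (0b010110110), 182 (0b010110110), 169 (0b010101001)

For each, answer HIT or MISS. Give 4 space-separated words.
vaddr=361: (5,2) not in TLB -> MISS, insert
vaddr=182: (2,3) not in TLB -> MISS, insert
vaddr=182: (2,3) in TLB -> HIT
vaddr=169: (2,2) not in TLB -> MISS, insert

Answer: MISS MISS HIT MISS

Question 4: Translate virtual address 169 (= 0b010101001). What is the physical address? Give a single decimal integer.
vaddr = 169 = 0b010101001
Split: l1_idx=2, l2_idx=2, offset=9
L1[2] = 0
L2[0][2] = 77
paddr = 77 * 16 + 9 = 1241

Answer: 1241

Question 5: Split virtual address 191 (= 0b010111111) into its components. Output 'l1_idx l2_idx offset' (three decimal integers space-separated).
Answer: 2 3 15

Derivation:
vaddr = 191 = 0b010111111
  top 3 bits -> l1_idx = 2
  next 2 bits -> l2_idx = 3
  bottom 4 bits -> offset = 15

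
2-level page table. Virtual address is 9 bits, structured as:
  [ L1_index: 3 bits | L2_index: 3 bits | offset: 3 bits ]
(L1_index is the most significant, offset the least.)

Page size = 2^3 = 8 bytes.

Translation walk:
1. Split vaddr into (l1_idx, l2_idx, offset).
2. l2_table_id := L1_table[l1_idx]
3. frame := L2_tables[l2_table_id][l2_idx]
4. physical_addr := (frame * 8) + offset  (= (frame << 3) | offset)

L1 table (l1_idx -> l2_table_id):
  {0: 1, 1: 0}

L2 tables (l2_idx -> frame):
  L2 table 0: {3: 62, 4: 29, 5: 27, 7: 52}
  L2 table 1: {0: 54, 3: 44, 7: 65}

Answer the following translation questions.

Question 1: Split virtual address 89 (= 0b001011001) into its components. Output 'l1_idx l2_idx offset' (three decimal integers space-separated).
Answer: 1 3 1

Derivation:
vaddr = 89 = 0b001011001
  top 3 bits -> l1_idx = 1
  next 3 bits -> l2_idx = 3
  bottom 3 bits -> offset = 1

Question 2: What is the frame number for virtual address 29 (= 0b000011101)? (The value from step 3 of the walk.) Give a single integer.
vaddr = 29: l1_idx=0, l2_idx=3
L1[0] = 1; L2[1][3] = 44

Answer: 44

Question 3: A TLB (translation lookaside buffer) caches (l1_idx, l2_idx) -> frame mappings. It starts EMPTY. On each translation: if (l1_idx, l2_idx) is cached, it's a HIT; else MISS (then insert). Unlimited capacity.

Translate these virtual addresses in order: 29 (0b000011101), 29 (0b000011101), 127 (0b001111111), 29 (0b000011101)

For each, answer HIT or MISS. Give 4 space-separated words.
Answer: MISS HIT MISS HIT

Derivation:
vaddr=29: (0,3) not in TLB -> MISS, insert
vaddr=29: (0,3) in TLB -> HIT
vaddr=127: (1,7) not in TLB -> MISS, insert
vaddr=29: (0,3) in TLB -> HIT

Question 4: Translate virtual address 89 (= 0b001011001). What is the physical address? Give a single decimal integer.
Answer: 497

Derivation:
vaddr = 89 = 0b001011001
Split: l1_idx=1, l2_idx=3, offset=1
L1[1] = 0
L2[0][3] = 62
paddr = 62 * 8 + 1 = 497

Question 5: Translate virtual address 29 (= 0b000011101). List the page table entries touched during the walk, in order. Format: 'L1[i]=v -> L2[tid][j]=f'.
Answer: L1[0]=1 -> L2[1][3]=44

Derivation:
vaddr = 29 = 0b000011101
Split: l1_idx=0, l2_idx=3, offset=5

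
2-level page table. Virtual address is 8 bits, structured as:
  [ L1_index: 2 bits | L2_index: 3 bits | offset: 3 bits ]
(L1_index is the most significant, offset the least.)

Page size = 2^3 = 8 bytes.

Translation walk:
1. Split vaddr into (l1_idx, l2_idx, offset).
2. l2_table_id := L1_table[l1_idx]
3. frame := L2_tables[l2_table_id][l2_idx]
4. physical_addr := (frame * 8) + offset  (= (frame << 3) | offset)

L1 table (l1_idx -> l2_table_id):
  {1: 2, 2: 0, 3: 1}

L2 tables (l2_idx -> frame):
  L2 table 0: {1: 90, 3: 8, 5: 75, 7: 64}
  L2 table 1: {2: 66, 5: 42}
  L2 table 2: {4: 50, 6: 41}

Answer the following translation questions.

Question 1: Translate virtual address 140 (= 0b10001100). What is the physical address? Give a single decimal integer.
Answer: 724

Derivation:
vaddr = 140 = 0b10001100
Split: l1_idx=2, l2_idx=1, offset=4
L1[2] = 0
L2[0][1] = 90
paddr = 90 * 8 + 4 = 724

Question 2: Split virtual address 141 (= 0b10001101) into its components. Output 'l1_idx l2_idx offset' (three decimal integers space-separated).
Answer: 2 1 5

Derivation:
vaddr = 141 = 0b10001101
  top 2 bits -> l1_idx = 2
  next 3 bits -> l2_idx = 1
  bottom 3 bits -> offset = 5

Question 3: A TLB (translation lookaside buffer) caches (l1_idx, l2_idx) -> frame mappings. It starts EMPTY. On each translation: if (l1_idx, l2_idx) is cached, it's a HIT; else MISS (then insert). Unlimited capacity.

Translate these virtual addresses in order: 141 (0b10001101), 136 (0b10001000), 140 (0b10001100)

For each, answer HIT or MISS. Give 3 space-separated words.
vaddr=141: (2,1) not in TLB -> MISS, insert
vaddr=136: (2,1) in TLB -> HIT
vaddr=140: (2,1) in TLB -> HIT

Answer: MISS HIT HIT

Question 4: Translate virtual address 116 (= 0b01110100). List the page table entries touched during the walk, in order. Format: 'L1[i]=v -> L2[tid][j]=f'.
Answer: L1[1]=2 -> L2[2][6]=41

Derivation:
vaddr = 116 = 0b01110100
Split: l1_idx=1, l2_idx=6, offset=4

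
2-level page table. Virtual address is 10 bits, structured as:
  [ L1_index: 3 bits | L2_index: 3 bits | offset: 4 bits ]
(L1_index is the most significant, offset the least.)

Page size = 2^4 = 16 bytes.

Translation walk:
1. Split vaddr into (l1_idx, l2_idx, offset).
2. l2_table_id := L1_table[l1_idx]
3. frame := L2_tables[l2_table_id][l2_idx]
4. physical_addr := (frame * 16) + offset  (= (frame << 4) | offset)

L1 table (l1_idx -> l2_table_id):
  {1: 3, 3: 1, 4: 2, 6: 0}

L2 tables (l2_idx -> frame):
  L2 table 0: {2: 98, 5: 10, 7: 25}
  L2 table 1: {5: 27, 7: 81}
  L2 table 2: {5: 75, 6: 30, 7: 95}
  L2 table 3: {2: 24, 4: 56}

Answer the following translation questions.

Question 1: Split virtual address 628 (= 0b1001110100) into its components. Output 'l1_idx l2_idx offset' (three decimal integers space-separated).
Answer: 4 7 4

Derivation:
vaddr = 628 = 0b1001110100
  top 3 bits -> l1_idx = 4
  next 3 bits -> l2_idx = 7
  bottom 4 bits -> offset = 4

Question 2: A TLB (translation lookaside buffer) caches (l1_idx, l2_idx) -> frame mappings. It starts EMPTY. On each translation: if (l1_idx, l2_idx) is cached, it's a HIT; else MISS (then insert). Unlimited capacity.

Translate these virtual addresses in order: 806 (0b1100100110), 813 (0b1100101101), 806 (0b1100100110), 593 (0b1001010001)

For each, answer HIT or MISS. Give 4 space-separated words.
Answer: MISS HIT HIT MISS

Derivation:
vaddr=806: (6,2) not in TLB -> MISS, insert
vaddr=813: (6,2) in TLB -> HIT
vaddr=806: (6,2) in TLB -> HIT
vaddr=593: (4,5) not in TLB -> MISS, insert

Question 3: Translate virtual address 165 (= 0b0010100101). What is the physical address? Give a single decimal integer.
Answer: 389

Derivation:
vaddr = 165 = 0b0010100101
Split: l1_idx=1, l2_idx=2, offset=5
L1[1] = 3
L2[3][2] = 24
paddr = 24 * 16 + 5 = 389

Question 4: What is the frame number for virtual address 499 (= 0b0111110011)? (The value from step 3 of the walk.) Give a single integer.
vaddr = 499: l1_idx=3, l2_idx=7
L1[3] = 1; L2[1][7] = 81

Answer: 81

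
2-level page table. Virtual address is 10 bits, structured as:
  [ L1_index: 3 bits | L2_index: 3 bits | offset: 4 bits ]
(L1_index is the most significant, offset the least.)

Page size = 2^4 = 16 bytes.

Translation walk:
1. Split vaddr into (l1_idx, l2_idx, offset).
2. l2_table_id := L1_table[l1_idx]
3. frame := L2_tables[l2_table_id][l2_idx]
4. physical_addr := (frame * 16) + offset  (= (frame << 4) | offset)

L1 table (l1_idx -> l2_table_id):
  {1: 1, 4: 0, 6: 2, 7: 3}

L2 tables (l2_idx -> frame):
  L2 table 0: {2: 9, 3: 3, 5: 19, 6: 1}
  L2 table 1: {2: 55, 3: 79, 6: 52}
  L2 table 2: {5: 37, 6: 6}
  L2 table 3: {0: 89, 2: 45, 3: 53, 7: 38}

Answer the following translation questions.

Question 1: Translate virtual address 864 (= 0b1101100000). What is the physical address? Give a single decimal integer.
Answer: 96

Derivation:
vaddr = 864 = 0b1101100000
Split: l1_idx=6, l2_idx=6, offset=0
L1[6] = 2
L2[2][6] = 6
paddr = 6 * 16 + 0 = 96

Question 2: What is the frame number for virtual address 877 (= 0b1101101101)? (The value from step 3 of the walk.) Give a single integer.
vaddr = 877: l1_idx=6, l2_idx=6
L1[6] = 2; L2[2][6] = 6

Answer: 6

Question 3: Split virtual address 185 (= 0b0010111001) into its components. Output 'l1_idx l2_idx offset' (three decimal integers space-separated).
vaddr = 185 = 0b0010111001
  top 3 bits -> l1_idx = 1
  next 3 bits -> l2_idx = 3
  bottom 4 bits -> offset = 9

Answer: 1 3 9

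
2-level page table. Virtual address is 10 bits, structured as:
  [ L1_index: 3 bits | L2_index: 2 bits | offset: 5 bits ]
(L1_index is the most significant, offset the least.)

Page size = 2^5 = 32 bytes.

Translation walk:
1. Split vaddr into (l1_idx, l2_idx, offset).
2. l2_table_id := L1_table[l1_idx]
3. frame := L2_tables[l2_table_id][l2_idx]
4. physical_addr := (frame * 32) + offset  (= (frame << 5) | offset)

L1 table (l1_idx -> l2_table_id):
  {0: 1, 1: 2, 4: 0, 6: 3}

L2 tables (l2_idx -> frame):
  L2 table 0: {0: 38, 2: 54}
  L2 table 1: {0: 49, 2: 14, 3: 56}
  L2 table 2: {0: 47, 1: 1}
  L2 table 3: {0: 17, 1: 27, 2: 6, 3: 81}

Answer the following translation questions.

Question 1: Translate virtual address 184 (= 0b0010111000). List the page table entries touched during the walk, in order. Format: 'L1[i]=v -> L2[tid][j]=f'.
vaddr = 184 = 0b0010111000
Split: l1_idx=1, l2_idx=1, offset=24

Answer: L1[1]=2 -> L2[2][1]=1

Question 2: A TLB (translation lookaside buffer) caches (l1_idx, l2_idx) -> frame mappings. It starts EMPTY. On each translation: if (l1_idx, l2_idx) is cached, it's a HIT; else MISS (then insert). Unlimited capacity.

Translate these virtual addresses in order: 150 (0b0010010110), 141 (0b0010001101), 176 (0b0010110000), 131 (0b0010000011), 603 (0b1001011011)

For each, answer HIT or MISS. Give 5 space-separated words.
vaddr=150: (1,0) not in TLB -> MISS, insert
vaddr=141: (1,0) in TLB -> HIT
vaddr=176: (1,1) not in TLB -> MISS, insert
vaddr=131: (1,0) in TLB -> HIT
vaddr=603: (4,2) not in TLB -> MISS, insert

Answer: MISS HIT MISS HIT MISS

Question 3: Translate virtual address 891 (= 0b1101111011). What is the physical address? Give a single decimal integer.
Answer: 2619

Derivation:
vaddr = 891 = 0b1101111011
Split: l1_idx=6, l2_idx=3, offset=27
L1[6] = 3
L2[3][3] = 81
paddr = 81 * 32 + 27 = 2619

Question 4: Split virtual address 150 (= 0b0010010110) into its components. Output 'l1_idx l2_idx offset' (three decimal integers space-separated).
Answer: 1 0 22

Derivation:
vaddr = 150 = 0b0010010110
  top 3 bits -> l1_idx = 1
  next 2 bits -> l2_idx = 0
  bottom 5 bits -> offset = 22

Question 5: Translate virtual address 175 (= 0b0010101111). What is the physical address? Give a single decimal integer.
vaddr = 175 = 0b0010101111
Split: l1_idx=1, l2_idx=1, offset=15
L1[1] = 2
L2[2][1] = 1
paddr = 1 * 32 + 15 = 47

Answer: 47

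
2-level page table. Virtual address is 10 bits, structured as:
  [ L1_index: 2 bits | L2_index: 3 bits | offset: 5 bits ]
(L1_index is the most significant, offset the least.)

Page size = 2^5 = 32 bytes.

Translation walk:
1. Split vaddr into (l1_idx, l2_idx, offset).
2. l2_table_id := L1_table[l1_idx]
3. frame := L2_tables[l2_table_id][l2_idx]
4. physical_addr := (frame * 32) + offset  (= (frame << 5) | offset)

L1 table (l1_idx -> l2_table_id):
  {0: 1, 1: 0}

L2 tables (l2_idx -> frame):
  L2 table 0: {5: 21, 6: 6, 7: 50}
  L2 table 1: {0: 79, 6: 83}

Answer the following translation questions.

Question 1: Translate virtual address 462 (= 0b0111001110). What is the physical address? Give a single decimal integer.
Answer: 206

Derivation:
vaddr = 462 = 0b0111001110
Split: l1_idx=1, l2_idx=6, offset=14
L1[1] = 0
L2[0][6] = 6
paddr = 6 * 32 + 14 = 206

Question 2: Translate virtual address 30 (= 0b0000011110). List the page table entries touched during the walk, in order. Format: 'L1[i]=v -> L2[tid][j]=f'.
Answer: L1[0]=1 -> L2[1][0]=79

Derivation:
vaddr = 30 = 0b0000011110
Split: l1_idx=0, l2_idx=0, offset=30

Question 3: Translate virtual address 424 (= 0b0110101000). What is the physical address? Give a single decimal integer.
Answer: 680

Derivation:
vaddr = 424 = 0b0110101000
Split: l1_idx=1, l2_idx=5, offset=8
L1[1] = 0
L2[0][5] = 21
paddr = 21 * 32 + 8 = 680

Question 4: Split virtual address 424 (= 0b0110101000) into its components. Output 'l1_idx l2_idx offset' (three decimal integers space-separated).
vaddr = 424 = 0b0110101000
  top 2 bits -> l1_idx = 1
  next 3 bits -> l2_idx = 5
  bottom 5 bits -> offset = 8

Answer: 1 5 8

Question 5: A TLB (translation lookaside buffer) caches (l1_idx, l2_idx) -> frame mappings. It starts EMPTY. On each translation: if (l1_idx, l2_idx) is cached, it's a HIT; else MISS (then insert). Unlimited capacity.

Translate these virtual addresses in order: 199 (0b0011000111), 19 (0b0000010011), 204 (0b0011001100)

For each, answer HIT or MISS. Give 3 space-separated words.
Answer: MISS MISS HIT

Derivation:
vaddr=199: (0,6) not in TLB -> MISS, insert
vaddr=19: (0,0) not in TLB -> MISS, insert
vaddr=204: (0,6) in TLB -> HIT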